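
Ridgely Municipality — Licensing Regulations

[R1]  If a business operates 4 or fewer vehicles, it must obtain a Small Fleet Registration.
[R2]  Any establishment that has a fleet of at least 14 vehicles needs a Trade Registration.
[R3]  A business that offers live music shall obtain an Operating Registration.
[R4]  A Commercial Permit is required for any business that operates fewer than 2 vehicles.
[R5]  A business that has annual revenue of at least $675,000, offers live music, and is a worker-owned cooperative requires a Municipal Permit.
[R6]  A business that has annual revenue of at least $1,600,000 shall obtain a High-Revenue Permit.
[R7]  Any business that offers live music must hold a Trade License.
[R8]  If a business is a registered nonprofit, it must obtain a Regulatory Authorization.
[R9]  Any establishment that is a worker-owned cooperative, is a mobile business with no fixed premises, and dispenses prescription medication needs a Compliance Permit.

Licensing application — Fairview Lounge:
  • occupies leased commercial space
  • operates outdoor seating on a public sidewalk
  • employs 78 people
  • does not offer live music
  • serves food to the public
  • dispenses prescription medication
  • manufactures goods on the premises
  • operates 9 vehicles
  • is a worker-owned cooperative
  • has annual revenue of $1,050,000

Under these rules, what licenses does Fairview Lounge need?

None

[R1] vehicles 9 > 4 → Small Fleet Registration not required.
[R2] vehicles 9 < 14 → Trade Registration not required.
[R3] does not offer live music → Operating Registration not required.
[R4] vehicles 9 ≥ 2 → Commercial Permit not required.
[R5] revenue $1,050,000 ≥ $675,000; does not offer live music; is a worker-owned cooperative → Municipal Permit not required.
[R6] revenue $1,050,000 < $1,600,000 → High-Revenue Permit not required.
[R7] does not offer live music → Trade License not required.
[R8] is a worker-owned cooperative (not: is a registered nonprofit) → Regulatory Authorization not required.
[R9] is a worker-owned cooperative; occupies leased commercial space (not: is a mobile business with no fixed premises); dispenses prescription medication → Compliance Permit not required.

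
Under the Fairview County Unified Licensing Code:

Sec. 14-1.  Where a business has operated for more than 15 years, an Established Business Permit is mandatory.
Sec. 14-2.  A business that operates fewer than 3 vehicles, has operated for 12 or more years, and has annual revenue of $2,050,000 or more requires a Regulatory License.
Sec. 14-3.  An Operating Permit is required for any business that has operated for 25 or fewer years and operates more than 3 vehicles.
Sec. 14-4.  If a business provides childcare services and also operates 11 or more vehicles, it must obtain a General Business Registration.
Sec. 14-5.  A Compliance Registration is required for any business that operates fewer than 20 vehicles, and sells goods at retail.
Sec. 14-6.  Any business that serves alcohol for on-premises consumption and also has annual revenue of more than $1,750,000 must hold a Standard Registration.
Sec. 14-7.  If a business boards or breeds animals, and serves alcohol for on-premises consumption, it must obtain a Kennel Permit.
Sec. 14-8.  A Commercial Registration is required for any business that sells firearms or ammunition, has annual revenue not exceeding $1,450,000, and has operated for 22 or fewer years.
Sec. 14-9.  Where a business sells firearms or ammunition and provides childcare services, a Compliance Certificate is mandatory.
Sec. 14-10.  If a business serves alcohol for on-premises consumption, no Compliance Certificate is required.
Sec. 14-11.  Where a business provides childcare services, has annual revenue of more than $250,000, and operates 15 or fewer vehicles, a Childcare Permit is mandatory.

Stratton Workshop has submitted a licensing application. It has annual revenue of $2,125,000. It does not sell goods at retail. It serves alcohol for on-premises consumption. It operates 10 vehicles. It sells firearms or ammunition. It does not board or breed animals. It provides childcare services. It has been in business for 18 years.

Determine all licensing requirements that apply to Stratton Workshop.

Sec. 14-1. years in business 18 > 15 → Established Business Permit required.
Sec. 14-2. vehicles 10 ≥ 3; years in business 18 ≥ 12; revenue $2,125,000 ≥ $2,050,000 → Regulatory License not required.
Sec. 14-3. years in business 18 ≤ 25; vehicles 10 > 3 → Operating Permit required.
Sec. 14-4. provides childcare services; vehicles 10 < 11 → General Business Registration not required.
Sec. 14-5. vehicles 10 < 20; does not sell goods at retail → Compliance Registration not required.
Sec. 14-6. serves alcohol for on-premises consumption; revenue $2,125,000 > $1,750,000 → Standard Registration required.
Sec. 14-7. does not board or breed animals; serves alcohol for on-premises consumption → Kennel Permit not required.
Sec. 14-8. sells firearms or ammunition; revenue $2,125,000 > $1,450,000; years in business 18 ≤ 22 → Commercial Registration not required.
Sec. 14-9. sells firearms or ammunition; provides childcare services → Compliance Certificate required.
Sec. 14-10. serves alcohol for on-premises consumption → exempt from Compliance Certificate.
Sec. 14-11. provides childcare services; revenue $2,125,000 > $250,000; vehicles 10 ≤ 15 → Childcare Permit required.

Childcare Permit, Established Business Permit, Operating Permit, Standard Registration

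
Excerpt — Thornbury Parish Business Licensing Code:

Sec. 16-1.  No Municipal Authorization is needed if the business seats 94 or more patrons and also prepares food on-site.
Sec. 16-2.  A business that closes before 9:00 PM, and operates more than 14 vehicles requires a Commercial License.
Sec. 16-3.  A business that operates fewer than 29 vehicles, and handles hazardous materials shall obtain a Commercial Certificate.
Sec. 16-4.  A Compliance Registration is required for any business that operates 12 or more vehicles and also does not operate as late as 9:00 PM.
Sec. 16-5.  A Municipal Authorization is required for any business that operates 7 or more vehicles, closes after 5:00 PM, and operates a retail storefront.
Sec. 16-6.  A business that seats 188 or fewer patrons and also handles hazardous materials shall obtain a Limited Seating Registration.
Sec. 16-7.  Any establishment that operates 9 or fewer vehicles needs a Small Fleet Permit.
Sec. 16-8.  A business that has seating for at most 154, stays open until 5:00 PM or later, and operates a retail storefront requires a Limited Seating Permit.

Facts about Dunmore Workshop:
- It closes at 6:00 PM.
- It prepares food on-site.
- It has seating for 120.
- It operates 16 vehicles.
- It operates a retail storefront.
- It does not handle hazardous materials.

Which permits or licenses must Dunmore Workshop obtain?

Commercial License, Compliance Registration, Limited Seating Permit

Sec. 16-1. seating 120 ≥ 94; prepares food on-site → exempt from Municipal Authorization.
Sec. 16-2. closes 6:00 PM, at/before 9:00 PM; vehicles 16 > 14 → Commercial License required.
Sec. 16-3. vehicles 16 < 29; does not handle hazardous materials → Commercial Certificate not required.
Sec. 16-4. vehicles 16 ≥ 12; closes 6:00 PM, at/before 9:00 PM → Compliance Registration required.
Sec. 16-5. vehicles 16 ≥ 7; closes 6:00 PM, after 5:00 PM; operates a retail storefront → Municipal Authorization required.
Sec. 16-6. seating 120 ≤ 188; does not handle hazardous materials → Limited Seating Registration not required.
Sec. 16-7. vehicles 16 > 9 → Small Fleet Permit not required.
Sec. 16-8. seating 120 ≤ 154; closes 6:00 PM, after 5:00 PM; operates a retail storefront → Limited Seating Permit required.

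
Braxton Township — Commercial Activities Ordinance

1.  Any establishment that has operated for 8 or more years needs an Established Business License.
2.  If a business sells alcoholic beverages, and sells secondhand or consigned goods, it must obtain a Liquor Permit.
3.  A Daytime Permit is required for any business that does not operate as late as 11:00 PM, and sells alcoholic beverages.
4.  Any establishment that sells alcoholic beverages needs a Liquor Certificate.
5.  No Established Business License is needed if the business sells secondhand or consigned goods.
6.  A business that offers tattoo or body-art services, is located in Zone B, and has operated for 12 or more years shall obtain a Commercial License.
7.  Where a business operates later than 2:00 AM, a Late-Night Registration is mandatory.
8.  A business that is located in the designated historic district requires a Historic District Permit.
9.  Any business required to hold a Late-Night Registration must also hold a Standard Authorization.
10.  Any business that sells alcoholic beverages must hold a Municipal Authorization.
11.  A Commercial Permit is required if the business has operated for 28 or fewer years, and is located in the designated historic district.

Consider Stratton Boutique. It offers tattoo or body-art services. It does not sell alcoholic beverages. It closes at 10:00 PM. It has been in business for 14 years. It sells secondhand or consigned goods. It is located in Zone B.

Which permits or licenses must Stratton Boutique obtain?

Commercial License

1. years in business 14 ≥ 8 → Established Business License required.
2. does not sell alcoholic beverages; sells secondhand or consigned goods → Liquor Permit not required.
3. closes 10:00 PM, at/before 11:00 PM; does not sell alcoholic beverages → Daytime Permit not required.
4. does not sell alcoholic beverages → Liquor Certificate not required.
5. sells secondhand or consigned goods → exempt from Established Business License.
6. offers tattoo or body-art services; is located in Zone B; years in business 14 ≥ 12 → Commercial License required.
7. closes 10:00 PM, at/before 2:00 AM → Late-Night Registration not required.
8. is located in Zone B (not: is located in the designated historic district) → Historic District Permit not required.
9. Late-Night Registration is not required → no effect.
10. does not sell alcoholic beverages → Municipal Authorization not required.
11. years in business 14 ≤ 28; is located in Zone B (not: is located in the designated historic district) → Commercial Permit not required.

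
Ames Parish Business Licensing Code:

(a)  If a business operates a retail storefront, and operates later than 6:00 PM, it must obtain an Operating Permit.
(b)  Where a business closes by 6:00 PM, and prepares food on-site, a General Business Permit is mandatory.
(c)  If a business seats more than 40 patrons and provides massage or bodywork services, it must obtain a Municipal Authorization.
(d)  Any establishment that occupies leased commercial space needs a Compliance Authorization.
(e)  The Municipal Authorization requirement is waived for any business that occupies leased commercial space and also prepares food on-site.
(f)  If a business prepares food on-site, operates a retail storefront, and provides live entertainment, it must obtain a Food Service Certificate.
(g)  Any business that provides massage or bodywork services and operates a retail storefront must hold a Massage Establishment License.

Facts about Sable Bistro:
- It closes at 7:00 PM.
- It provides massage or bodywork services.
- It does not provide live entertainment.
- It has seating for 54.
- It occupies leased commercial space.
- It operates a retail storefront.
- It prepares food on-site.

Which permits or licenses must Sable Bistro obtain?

(a) operates a retail storefront; closes 7:00 PM, after 6:00 PM → Operating Permit required.
(b) closes 7:00 PM, after 6:00 PM; prepares food on-site → General Business Permit not required.
(c) seating 54 > 40; provides massage or bodywork services → Municipal Authorization required.
(d) occupies leased commercial space → Compliance Authorization required.
(e) occupies leased commercial space; prepares food on-site → exempt from Municipal Authorization.
(f) prepares food on-site; operates a retail storefront; does not provide live entertainment → Food Service Certificate not required.
(g) provides massage or bodywork services; operates a retail storefront → Massage Establishment License required.

Compliance Authorization, Massage Establishment License, Operating Permit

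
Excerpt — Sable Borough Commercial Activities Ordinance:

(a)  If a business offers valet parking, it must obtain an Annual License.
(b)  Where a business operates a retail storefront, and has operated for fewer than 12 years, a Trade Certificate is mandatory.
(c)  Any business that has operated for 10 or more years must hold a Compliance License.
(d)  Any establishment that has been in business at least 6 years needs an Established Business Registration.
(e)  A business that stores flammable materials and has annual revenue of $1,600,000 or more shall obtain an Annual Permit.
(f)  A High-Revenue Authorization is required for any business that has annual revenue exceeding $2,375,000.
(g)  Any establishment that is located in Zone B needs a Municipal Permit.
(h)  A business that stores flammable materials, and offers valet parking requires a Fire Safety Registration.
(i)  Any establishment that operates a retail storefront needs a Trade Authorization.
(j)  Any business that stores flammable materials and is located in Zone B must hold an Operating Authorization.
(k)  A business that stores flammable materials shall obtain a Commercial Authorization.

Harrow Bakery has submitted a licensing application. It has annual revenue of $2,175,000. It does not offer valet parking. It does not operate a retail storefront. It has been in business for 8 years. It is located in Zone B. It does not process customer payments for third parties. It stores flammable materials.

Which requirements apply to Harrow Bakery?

(a) does not offer valet parking → Annual License not required.
(b) does not operate a retail storefront; years in business 8 < 12 → Trade Certificate not required.
(c) years in business 8 < 10 → Compliance License not required.
(d) years in business 8 ≥ 6 → Established Business Registration required.
(e) stores flammable materials; revenue $2,175,000 ≥ $1,600,000 → Annual Permit required.
(f) revenue $2,175,000 ≤ $2,375,000 → High-Revenue Authorization not required.
(g) is located in Zone B → Municipal Permit required.
(h) stores flammable materials; does not offer valet parking → Fire Safety Registration not required.
(i) does not operate a retail storefront → Trade Authorization not required.
(j) stores flammable materials; is located in Zone B → Operating Authorization required.
(k) stores flammable materials → Commercial Authorization required.

Annual Permit, Commercial Authorization, Established Business Registration, Municipal Permit, Operating Authorization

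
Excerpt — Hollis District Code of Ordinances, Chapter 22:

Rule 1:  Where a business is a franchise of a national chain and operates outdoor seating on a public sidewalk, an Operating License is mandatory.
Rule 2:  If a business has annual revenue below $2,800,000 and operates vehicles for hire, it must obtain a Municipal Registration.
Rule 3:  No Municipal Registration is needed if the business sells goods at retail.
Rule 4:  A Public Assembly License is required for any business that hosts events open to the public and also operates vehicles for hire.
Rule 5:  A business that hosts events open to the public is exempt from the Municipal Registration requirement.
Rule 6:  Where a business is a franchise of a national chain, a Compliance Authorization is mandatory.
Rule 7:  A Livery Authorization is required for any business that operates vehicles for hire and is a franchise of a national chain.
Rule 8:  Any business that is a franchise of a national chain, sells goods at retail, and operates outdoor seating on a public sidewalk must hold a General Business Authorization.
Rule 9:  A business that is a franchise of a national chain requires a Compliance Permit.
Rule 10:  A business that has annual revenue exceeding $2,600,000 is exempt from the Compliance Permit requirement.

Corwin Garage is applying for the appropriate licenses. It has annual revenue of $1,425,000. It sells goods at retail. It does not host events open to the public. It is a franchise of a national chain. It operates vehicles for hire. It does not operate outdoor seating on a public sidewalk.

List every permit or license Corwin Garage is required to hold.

Rule 1: is a franchise of a national chain; does not operate outdoor seating on a public sidewalk → Operating License not required.
Rule 2: revenue $1,425,000 < $2,800,000; operates vehicles for hire → Municipal Registration required.
Rule 3: sells goods at retail → exempt from Municipal Registration.
Rule 4: does not host events open to the public; operates vehicles for hire → Public Assembly License not required.
Rule 5: does not host events open to the public → Municipal Registration exemption does not apply.
Rule 6: is a franchise of a national chain → Compliance Authorization required.
Rule 7: operates vehicles for hire; is a franchise of a national chain → Livery Authorization required.
Rule 8: is a franchise of a national chain; sells goods at retail; does not operate outdoor seating on a public sidewalk → General Business Authorization not required.
Rule 9: is a franchise of a national chain → Compliance Permit required.
Rule 10: revenue $1,425,000 ≤ $2,600,000 → Compliance Permit exemption does not apply.

Compliance Authorization, Compliance Permit, Livery Authorization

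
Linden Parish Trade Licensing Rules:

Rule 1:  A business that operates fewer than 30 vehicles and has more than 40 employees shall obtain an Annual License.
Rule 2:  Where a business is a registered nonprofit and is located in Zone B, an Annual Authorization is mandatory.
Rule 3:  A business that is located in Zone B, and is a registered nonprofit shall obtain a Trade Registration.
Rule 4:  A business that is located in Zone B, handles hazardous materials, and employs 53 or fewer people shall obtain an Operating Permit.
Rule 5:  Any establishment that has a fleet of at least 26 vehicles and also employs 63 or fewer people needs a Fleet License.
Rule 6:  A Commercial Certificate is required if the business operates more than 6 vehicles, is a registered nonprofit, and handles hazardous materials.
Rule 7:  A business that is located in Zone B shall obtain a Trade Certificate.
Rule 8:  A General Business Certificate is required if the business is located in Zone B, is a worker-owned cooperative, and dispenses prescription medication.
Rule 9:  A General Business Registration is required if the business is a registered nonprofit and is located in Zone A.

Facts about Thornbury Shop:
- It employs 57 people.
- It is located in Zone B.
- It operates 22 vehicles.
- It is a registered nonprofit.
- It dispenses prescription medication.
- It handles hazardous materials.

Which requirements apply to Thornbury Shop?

Annual Authorization, Annual License, Commercial Certificate, Trade Certificate, Trade Registration

Rule 1: vehicles 22 < 30; employees 57 > 40 → Annual License required.
Rule 2: is a registered nonprofit; is located in Zone B → Annual Authorization required.
Rule 3: is located in Zone B; is a registered nonprofit → Trade Registration required.
Rule 4: is located in Zone B; handles hazardous materials; employees 57 > 53 → Operating Permit not required.
Rule 5: vehicles 22 < 26; employees 57 ≤ 63 → Fleet License not required.
Rule 6: vehicles 22 > 6; is a registered nonprofit; handles hazardous materials → Commercial Certificate required.
Rule 7: is located in Zone B → Trade Certificate required.
Rule 8: is located in Zone B; is a registered nonprofit (not: is a worker-owned cooperative); dispenses prescription medication → General Business Certificate not required.
Rule 9: is a registered nonprofit; is located in Zone B (not: is located in Zone A) → General Business Registration not required.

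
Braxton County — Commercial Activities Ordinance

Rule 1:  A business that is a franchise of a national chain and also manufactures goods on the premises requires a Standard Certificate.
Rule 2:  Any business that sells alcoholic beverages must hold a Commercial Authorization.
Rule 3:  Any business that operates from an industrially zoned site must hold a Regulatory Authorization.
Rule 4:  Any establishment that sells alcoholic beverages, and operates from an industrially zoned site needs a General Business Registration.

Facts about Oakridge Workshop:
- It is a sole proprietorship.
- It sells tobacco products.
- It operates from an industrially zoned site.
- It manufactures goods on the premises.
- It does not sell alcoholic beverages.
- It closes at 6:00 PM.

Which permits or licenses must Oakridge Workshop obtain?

Rule 1: is a sole proprietorship (not: is a franchise of a national chain); manufactures goods on the premises → Standard Certificate not required.
Rule 2: does not sell alcoholic beverages → Commercial Authorization not required.
Rule 3: operates from an industrially zoned site → Regulatory Authorization required.
Rule 4: does not sell alcoholic beverages; operates from an industrially zoned site → General Business Registration not required.

Regulatory Authorization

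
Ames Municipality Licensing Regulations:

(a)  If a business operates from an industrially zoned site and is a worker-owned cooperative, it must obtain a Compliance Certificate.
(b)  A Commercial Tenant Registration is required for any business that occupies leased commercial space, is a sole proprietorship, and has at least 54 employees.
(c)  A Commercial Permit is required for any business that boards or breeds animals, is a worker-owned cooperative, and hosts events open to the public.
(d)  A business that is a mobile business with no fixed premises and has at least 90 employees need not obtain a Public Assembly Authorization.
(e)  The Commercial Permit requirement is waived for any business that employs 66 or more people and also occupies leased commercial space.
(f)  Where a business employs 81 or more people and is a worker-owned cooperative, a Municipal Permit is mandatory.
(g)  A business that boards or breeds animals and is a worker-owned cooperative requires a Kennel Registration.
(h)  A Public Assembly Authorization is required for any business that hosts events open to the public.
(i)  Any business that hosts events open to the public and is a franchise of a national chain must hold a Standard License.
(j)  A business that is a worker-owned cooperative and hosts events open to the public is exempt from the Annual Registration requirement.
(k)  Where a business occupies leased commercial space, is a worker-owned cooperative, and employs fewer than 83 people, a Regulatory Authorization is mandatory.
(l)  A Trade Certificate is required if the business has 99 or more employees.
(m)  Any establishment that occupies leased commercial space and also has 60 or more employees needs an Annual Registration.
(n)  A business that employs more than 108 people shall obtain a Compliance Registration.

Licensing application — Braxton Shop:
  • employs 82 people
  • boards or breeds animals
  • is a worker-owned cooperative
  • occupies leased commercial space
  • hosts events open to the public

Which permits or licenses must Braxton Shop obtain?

Kennel Registration, Municipal Permit, Public Assembly Authorization, Regulatory Authorization

(a) occupies leased commercial space (not: operates from an industrially zoned site); is a worker-owned cooperative → Compliance Certificate not required.
(b) occupies leased commercial space; is a worker-owned cooperative (not: is a sole proprietorship); employees 82 ≥ 54 → Commercial Tenant Registration not required.
(c) boards or breeds animals; is a worker-owned cooperative; hosts events open to the public → Commercial Permit required.
(d) occupies leased commercial space (not: is a mobile business with no fixed premises); employees 82 < 90 → Public Assembly Authorization exemption does not apply.
(e) employees 82 ≥ 66; occupies leased commercial space → exempt from Commercial Permit.
(f) employees 82 ≥ 81; is a worker-owned cooperative → Municipal Permit required.
(g) boards or breeds animals; is a worker-owned cooperative → Kennel Registration required.
(h) hosts events open to the public → Public Assembly Authorization required.
(i) hosts events open to the public; is a worker-owned cooperative (not: is a franchise of a national chain) → Standard License not required.
(j) is a worker-owned cooperative; hosts events open to the public → exempt from Annual Registration.
(k) occupies leased commercial space; is a worker-owned cooperative; employees 82 < 83 → Regulatory Authorization required.
(l) employees 82 < 99 → Trade Certificate not required.
(m) occupies leased commercial space; employees 82 ≥ 60 → Annual Registration required.
(n) employees 82 ≤ 108 → Compliance Registration not required.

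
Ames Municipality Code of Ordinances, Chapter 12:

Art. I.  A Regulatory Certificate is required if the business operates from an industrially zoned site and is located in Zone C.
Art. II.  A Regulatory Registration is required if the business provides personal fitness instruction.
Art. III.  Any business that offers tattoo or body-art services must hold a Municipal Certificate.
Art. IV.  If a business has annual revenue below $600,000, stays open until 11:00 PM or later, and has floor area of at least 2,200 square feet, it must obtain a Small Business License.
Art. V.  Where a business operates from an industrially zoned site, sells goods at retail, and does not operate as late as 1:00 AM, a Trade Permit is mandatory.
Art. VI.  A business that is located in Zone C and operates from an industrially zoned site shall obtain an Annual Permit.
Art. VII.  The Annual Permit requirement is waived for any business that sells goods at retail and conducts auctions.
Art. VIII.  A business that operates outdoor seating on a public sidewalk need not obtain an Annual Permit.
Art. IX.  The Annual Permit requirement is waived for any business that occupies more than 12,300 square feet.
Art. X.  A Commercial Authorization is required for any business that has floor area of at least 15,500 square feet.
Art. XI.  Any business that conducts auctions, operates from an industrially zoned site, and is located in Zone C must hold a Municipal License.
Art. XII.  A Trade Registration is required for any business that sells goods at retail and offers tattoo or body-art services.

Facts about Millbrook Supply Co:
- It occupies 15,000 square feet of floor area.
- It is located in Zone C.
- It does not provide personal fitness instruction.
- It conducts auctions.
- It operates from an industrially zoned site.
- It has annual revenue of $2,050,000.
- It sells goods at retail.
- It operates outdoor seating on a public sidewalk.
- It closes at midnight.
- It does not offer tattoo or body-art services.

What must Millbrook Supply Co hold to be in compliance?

Municipal License, Regulatory Certificate, Trade Permit

Art. I. operates from an industrially zoned site; is located in Zone C → Regulatory Certificate required.
Art. II. does not provide personal fitness instruction → Regulatory Registration not required.
Art. III. does not offer tattoo or body-art services → Municipal Certificate not required.
Art. IV. revenue $2,050,000 ≥ $600,000; closes midnight, after 11:00 PM; floor area 15,000 square feet ≥ 2,200 square feet → Small Business License not required.
Art. V. operates from an industrially zoned site; sells goods at retail; closes midnight, at/before 1:00 AM → Trade Permit required.
Art. VI. is located in Zone C; operates from an industrially zoned site → Annual Permit required.
Art. VII. sells goods at retail; conducts auctions → exempt from Annual Permit.
Art. VIII. operates outdoor seating on a public sidewalk → exempt from Annual Permit.
Art. IX. floor area 15,000 square feet > 12,300 square feet → exempt from Annual Permit.
Art. X. floor area 15,000 square feet < 15,500 square feet → Commercial Authorization not required.
Art. XI. conducts auctions; operates from an industrially zoned site; is located in Zone C → Municipal License required.
Art. XII. sells goods at retail; does not offer tattoo or body-art services → Trade Registration not required.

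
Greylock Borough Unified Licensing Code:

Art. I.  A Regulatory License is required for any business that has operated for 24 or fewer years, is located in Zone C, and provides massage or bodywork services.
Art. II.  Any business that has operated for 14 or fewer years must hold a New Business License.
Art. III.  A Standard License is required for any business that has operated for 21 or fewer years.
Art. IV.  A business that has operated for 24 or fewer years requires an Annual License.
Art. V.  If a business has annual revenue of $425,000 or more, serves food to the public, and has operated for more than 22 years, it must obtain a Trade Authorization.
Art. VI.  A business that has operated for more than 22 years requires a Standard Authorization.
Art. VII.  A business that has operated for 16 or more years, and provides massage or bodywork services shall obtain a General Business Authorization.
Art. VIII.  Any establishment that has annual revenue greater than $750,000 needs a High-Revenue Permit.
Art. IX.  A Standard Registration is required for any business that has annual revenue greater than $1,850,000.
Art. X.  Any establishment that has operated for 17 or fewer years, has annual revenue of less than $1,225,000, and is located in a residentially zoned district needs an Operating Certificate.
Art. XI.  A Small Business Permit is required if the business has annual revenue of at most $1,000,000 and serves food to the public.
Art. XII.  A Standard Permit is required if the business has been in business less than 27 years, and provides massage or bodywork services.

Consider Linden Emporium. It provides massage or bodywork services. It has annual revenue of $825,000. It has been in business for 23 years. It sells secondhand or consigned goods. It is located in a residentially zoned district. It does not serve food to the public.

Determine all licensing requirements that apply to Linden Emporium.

Annual License, General Business Authorization, High-Revenue Permit, Standard Authorization, Standard Permit

Art. I. years in business 23 ≤ 24; is located in a residentially zoned district (not: is located in Zone C); provides massage or bodywork services → Regulatory License not required.
Art. II. years in business 23 > 14 → New Business License not required.
Art. III. years in business 23 > 21 → Standard License not required.
Art. IV. years in business 23 ≤ 24 → Annual License required.
Art. V. revenue $825,000 ≥ $425,000; does not serve food to the public; years in business 23 > 22 → Trade Authorization not required.
Art. VI. years in business 23 > 22 → Standard Authorization required.
Art. VII. years in business 23 ≥ 16; provides massage or bodywork services → General Business Authorization required.
Art. VIII. revenue $825,000 > $750,000 → High-Revenue Permit required.
Art. IX. revenue $825,000 ≤ $1,850,000 → Standard Registration not required.
Art. X. years in business 23 > 17; revenue $825,000 < $1,225,000; is located in a residentially zoned district → Operating Certificate not required.
Art. XI. revenue $825,000 ≤ $1,000,000; does not serve food to the public → Small Business Permit not required.
Art. XII. years in business 23 < 27; provides massage or bodywork services → Standard Permit required.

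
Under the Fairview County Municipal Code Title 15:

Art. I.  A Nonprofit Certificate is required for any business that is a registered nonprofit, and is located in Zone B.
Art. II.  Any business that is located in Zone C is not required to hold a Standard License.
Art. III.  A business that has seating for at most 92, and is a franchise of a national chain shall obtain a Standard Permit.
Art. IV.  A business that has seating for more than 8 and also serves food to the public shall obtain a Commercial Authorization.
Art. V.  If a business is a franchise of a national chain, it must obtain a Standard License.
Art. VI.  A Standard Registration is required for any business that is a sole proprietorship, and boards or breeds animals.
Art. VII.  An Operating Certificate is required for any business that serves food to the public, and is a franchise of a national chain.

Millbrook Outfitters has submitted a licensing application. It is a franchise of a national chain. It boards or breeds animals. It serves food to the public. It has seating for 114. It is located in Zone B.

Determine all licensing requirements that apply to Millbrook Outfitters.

Art. I. is a franchise of a national chain (not: is a registered nonprofit); is located in Zone B → Nonprofit Certificate not required.
Art. II. is located in Zone B (not: is located in Zone C) → Standard License exemption does not apply.
Art. III. seating 114 > 92; is a franchise of a national chain → Standard Permit not required.
Art. IV. seating 114 > 8; serves food to the public → Commercial Authorization required.
Art. V. is a franchise of a national chain → Standard License required.
Art. VI. is a franchise of a national chain (not: is a sole proprietorship); boards or breeds animals → Standard Registration not required.
Art. VII. serves food to the public; is a franchise of a national chain → Operating Certificate required.

Commercial Authorization, Operating Certificate, Standard License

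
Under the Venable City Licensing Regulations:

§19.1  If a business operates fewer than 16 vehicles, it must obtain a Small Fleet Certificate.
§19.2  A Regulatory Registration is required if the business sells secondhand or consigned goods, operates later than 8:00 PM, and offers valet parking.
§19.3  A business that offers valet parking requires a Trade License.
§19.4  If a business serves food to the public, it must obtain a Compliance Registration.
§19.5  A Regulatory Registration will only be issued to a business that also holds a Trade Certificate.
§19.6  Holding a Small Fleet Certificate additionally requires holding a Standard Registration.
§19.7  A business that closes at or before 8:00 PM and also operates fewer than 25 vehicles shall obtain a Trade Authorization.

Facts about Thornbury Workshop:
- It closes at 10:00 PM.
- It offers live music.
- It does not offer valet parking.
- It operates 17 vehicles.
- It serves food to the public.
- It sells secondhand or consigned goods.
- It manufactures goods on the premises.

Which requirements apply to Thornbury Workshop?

§19.1 vehicles 17 ≥ 16 → Small Fleet Certificate not required.
§19.2 sells secondhand or consigned goods; closes 10:00 PM, after 8:00 PM; does not offer valet parking → Regulatory Registration not required.
§19.3 does not offer valet parking → Trade License not required.
§19.4 serves food to the public → Compliance Registration required.
§19.5 Regulatory Registration is not required → no effect.
§19.6 Small Fleet Certificate is not required → no effect.
§19.7 closes 10:00 PM, after 8:00 PM; vehicles 17 < 25 → Trade Authorization not required.

Compliance Registration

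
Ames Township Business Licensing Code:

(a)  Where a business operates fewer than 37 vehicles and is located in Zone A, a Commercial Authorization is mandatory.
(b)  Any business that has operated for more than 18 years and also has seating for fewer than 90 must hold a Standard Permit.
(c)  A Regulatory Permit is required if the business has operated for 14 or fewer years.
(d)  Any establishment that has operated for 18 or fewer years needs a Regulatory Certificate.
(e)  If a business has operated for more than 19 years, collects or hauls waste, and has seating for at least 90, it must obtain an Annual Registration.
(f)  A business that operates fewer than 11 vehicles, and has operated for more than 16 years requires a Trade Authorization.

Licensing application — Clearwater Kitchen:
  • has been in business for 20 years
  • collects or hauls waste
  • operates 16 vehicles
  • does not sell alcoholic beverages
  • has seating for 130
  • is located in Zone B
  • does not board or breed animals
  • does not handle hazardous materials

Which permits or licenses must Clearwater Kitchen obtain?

Annual Registration

(a) vehicles 16 < 37; is located in Zone B (not: is located in Zone A) → Commercial Authorization not required.
(b) years in business 20 > 18; seating 130 ≥ 90 → Standard Permit not required.
(c) years in business 20 > 14 → Regulatory Permit not required.
(d) years in business 20 > 18 → Regulatory Certificate not required.
(e) years in business 20 > 19; collects or hauls waste; seating 130 ≥ 90 → Annual Registration required.
(f) vehicles 16 ≥ 11; years in business 20 > 16 → Trade Authorization not required.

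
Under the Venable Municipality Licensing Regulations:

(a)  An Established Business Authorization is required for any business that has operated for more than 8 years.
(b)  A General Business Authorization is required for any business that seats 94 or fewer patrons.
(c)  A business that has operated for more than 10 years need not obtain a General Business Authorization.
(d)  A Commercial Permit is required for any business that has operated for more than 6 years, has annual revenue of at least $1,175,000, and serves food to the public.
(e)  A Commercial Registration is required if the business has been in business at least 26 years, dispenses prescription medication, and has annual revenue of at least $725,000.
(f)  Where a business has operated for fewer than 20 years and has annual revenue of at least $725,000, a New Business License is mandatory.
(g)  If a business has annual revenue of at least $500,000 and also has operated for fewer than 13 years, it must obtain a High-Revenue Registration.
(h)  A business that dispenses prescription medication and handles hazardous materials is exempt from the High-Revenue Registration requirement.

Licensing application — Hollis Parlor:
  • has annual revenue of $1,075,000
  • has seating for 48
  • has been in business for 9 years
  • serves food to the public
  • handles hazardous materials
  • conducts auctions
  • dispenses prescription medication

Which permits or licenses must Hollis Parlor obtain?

Established Business Authorization, General Business Authorization, New Business License

(a) years in business 9 > 8 → Established Business Authorization required.
(b) seating 48 ≤ 94 → General Business Authorization required.
(c) years in business 9 ≤ 10 → General Business Authorization exemption does not apply.
(d) years in business 9 > 6; revenue $1,075,000 < $1,175,000; serves food to the public → Commercial Permit not required.
(e) years in business 9 < 26; dispenses prescription medication; revenue $1,075,000 ≥ $725,000 → Commercial Registration not required.
(f) years in business 9 < 20; revenue $1,075,000 ≥ $725,000 → New Business License required.
(g) revenue $1,075,000 ≥ $500,000; years in business 9 < 13 → High-Revenue Registration required.
(h) dispenses prescription medication; handles hazardous materials → exempt from High-Revenue Registration.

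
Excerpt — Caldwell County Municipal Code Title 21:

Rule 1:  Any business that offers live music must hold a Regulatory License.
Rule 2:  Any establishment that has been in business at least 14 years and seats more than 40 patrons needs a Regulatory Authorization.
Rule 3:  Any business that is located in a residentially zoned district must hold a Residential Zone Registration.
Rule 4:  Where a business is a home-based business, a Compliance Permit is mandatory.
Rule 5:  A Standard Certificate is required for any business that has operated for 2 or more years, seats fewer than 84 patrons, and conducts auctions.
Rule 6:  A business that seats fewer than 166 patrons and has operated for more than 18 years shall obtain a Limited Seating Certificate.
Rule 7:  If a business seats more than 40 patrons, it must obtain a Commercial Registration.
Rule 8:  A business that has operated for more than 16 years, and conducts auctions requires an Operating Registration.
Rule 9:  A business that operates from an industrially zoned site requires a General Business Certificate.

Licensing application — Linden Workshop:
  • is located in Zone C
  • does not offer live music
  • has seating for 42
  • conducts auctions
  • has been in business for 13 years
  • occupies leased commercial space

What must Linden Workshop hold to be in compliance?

Commercial Registration, Standard Certificate

Rule 1: does not offer live music → Regulatory License not required.
Rule 2: years in business 13 < 14; seating 42 > 40 → Regulatory Authorization not required.
Rule 3: is located in Zone C (not: is located in a residentially zoned district) → Residential Zone Registration not required.
Rule 4: occupies leased commercial space (not: is a home-based business) → Compliance Permit not required.
Rule 5: years in business 13 ≥ 2; seating 42 < 84; conducts auctions → Standard Certificate required.
Rule 6: seating 42 < 166; years in business 13 ≤ 18 → Limited Seating Certificate not required.
Rule 7: seating 42 > 40 → Commercial Registration required.
Rule 8: years in business 13 ≤ 16; conducts auctions → Operating Registration not required.
Rule 9: occupies leased commercial space (not: operates from an industrially zoned site) → General Business Certificate not required.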